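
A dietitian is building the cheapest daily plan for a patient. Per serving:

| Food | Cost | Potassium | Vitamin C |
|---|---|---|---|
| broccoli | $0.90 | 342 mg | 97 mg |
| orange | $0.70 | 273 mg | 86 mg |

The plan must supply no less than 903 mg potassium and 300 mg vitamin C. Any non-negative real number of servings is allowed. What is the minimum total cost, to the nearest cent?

$2.44

At the optimum either one food covers both requirements or two foods hit both targets exactly; no other combination can be cheaper.
broccoli only: max(903/342, 300/97) = 3.093 servings → $2.78.
orange only: max(903/273, 300/86) = 3.488 servings → $2.44.
broccoli + orange with both targets exact would need a negative amount; discard.
The minimum over all feasible corners is $2.44.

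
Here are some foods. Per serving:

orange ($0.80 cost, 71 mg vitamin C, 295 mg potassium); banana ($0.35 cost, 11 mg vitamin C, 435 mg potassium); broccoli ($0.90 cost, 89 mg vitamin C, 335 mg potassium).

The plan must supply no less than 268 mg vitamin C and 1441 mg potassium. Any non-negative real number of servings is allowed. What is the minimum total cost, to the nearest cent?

orange only: max(268/71, 1441/295) = 4.885 servings → $3.91.
banana only: max(268/11, 1441/435) = 24.36 servings → $8.53.
broccoli only: max(268/89, 1441/335) = 4.301 servings → $3.87.
orange + banana with both tight: 3.644 servings and 0.8412 servings → $3.21.
orange + broccoli: the both-tight solution has a negative serving — not a feasible corner.
banana + broccoli with both tight: 1.098 servings and 2.876 servings → $2.97.
So the least-cost plan costs $2.97.

$2.97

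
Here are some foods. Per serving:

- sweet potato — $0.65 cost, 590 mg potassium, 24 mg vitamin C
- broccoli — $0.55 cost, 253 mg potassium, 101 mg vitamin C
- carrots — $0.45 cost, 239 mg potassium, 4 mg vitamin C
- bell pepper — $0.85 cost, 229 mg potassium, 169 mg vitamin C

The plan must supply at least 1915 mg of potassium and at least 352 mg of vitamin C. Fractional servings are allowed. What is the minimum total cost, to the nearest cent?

$2.93

This is a tiny linear program; its minimum lies at a vertex of the feasible set. List the vertices and price them.
sweet potato only: max(1915/590, 352/24) = 14.67 servings → $9.53.
broccoli only: max(1915/253, 352/101) = 7.569 servings → $4.16.
carrots only: max(1915/239, 352/4) = 88 servings → $39.60.
bell pepper only: max(1915/229, 352/169) = 8.362 servings → $7.11.
sweet potato + broccoli with both tight: 1.95 servings and 3.022 servings → $2.93.
sweet potato + carrots with both targets exact would need a negative amount; discard.
sweet potato + bell pepper with both tight: 2.58 servings and 1.717 servings → $3.14.
broccoli + carrots with both tight: 3.306 servings and 4.512 servings → $3.85.
broccoli + bell pepper with both targets exact would need a negative amount; discard.
carrots + bell pepper with both tight: 6.156 servings and 1.937 servings → $4.42.
Cheapest feasible corner: $2.93.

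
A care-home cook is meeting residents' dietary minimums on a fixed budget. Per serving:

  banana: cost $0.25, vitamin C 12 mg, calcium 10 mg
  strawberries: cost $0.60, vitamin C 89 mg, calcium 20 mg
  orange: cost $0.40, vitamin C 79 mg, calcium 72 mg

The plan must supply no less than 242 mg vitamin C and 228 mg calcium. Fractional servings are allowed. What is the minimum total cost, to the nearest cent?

$1.27

Two binding constraints pin down two serving amounts, so the optimal mix uses at most two foods. The candidates are each food alone (scaled to the tighter of vitamin C/calcium) and each pair with both constraints tight.
banana only: max(242/12, 228/10) = 22.8 servings → $5.70.
strawberries only: max(242/89, 228/20) = 11.4 servings → $6.84.
orange only: max(242/79, 228/72) = 3.167 servings → $1.27.
banana + strawberries with both targets exact would need a negative amount; discard.
banana + orange: the both-tight solution has a negative serving — not a feasible corner.
strawberries + orange: the both-tight solution has a negative serving — not a feasible corner.
The minimum over all feasible corners is $1.27.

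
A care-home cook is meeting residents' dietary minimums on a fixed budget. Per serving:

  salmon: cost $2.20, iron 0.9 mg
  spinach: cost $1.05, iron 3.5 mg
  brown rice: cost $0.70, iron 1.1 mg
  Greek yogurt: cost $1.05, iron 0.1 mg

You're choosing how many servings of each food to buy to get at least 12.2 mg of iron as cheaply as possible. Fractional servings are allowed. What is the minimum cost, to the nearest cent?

Cost per mg of iron: spinach $0.3000, brown rice $0.6364, salmon $2.4444, Greek yogurt $10.5000.
With no serving limits, use only spinach: 12.2 mg / 3.5 mg = 3.486 servings × $1.05 = $3.66.

$3.66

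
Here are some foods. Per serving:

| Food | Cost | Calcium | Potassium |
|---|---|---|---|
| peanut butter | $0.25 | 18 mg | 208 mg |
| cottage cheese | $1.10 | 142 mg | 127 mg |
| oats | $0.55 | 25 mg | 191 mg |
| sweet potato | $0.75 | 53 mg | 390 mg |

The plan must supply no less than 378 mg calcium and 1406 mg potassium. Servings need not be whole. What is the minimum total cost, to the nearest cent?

$3.54

At the optimum either one food covers both requirements or two foods hit both targets exactly; no other combination can be cheaper.
peanut butter only: max(378/18, 1406/208) = 21 servings → $5.25.
cottage cheese only: max(378/142, 1406/127) = 11.07 servings → $12.18.
oats only: max(378/25, 1406/191) = 15.12 servings → $8.32.
sweet potato only: max(378/53, 1406/390) = 7.132 servings → $5.35.
peanut butter + cottage cheese with both tight: 5.565 servings and 1.957 servings → $3.54.
peanut butter + oats: the both-tight solution has a negative serving — not a feasible corner.
peanut butter + sweet potato with both targets exact would need a negative amount; discard.
cottage cheese + oats with both tight: 1.547 servings and 6.333 servings → $5.18.
cottage cheese + sweet potato with both tight: 1.499 servings and 3.117 servings → $3.99.
oats + sweet potato: intersection lies outside the first quadrant.
The minimum over all feasible corners is $3.54.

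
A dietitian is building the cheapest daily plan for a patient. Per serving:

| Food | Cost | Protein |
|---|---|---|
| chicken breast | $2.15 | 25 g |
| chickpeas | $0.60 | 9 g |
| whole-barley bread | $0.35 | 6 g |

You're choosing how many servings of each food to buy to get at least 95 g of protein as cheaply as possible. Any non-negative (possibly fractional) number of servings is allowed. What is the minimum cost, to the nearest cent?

Cost per g of protein: whole-barley bread $0.0583, chickpeas $0.0667, chicken breast $0.0860.
With no serving limits, use only whole-barley bread: 95 g / 6 g = 15.83 servings × $0.35 = $5.54.

$5.54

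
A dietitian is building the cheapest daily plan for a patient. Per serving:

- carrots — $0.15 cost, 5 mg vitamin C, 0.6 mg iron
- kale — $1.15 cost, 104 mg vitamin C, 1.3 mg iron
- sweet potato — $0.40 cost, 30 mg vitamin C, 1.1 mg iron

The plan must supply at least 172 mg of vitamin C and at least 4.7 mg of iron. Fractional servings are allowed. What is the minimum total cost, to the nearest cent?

Minimising a linear cost over {vitamin C ≥ 172, iron ≥ 4.7, servings ≥ 0} — the optimum is at a vertex, using one or two foods.
carrots only: max(172/5, 4.7/0.6) = 34.4 servings → $5.16.
kale only: max(172/104, 4.7/1.3) = 3.615 servings → $4.16.
sweet potato only: max(172/30, 4.7/1.1) = 5.733 servings → $2.29.
carrots + kale with both tight: 4.744 servings and 1.426 servings → $2.35.
carrots + sweet potato: intersection lies outside the first quadrant.
kale + sweet potato with both tight: 0.6393 servings and 3.517 servings → $2.14.
Cheapest feasible corner: $2.14.

$2.14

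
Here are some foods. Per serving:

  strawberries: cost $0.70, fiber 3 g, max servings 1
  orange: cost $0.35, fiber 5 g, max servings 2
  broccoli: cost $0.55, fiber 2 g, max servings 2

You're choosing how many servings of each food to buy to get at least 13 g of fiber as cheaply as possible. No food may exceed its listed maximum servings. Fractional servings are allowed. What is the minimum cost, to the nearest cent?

Cost per g of fiber: orange $0.0700, strawberries $0.2333, broccoli $0.2750.
Take 2 servings of orange: +10.0 g fiber for $0.70 (total $0.70, still need 3.0 g).
Take 1 serving of strawberries: +3.0 g fiber for $0.70 (total $1.40, still need 0.0 g).
Filling from the cheapest source first is optimal under one linear minimum: $1.40.

$1.40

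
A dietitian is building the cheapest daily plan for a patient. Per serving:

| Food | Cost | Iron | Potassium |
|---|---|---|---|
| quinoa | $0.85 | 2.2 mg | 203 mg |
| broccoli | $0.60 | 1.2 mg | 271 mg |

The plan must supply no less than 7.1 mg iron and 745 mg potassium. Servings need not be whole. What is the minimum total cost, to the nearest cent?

Compare the cost at each extreme point of the feasible region.
quinoa only: max(7.1/2.2, 745/203) = 3.67 servings → $3.12.
broccoli only: max(7.1/1.2, 745/271) = 5.917 servings → $3.55.
quinoa + broccoli with both tight: 2.921 servings and 0.5607 servings → $2.82.
Cheapest feasible corner: $2.82.

$2.82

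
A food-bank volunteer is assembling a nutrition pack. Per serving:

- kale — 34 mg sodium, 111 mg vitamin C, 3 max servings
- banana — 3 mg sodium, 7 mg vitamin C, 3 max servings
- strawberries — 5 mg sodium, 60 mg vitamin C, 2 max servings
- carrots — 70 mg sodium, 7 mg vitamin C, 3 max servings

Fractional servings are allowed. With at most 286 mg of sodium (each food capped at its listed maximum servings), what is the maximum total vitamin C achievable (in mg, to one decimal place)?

490.5 mg

Vitamin C per mg sodium: strawberries 12, kale 3.265, banana 2.333, carrots 0.1.
Take 2 servings of strawberries: uses 10 mg sodium, +120.0 mg vitamin C (running total 120.0 mg).
Take 3 servings of kale: uses 102 mg sodium, +333.0 mg vitamin C (running total 453.0 mg).
Take 3 servings of banana: uses 9 mg sodium, +21.0 mg vitamin C (running total 474.0 mg).
Take 2.357 servings of carrots: uses 165 mg sodium, +16.5 mg vitamin C (running total 490.5 mg).
Filling greedily by vitamin C-per-mg sodium is optimal for one linear limit, giving 490.5 mg.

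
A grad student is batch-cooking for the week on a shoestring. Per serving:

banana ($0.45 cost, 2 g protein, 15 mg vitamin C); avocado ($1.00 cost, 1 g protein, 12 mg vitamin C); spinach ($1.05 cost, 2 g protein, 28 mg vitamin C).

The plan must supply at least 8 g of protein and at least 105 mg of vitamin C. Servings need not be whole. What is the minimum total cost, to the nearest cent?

$3.15

banana only: max(8/2, 105/15) = 7 servings → $3.15.
avocado only: max(8/1, 105/12) = 8.75 servings → $8.75.
spinach only: max(8/2, 105/28) = 4 servings → $4.20.
banana + avocado: the both-tight solution has a negative serving — not a feasible corner.
banana + spinach with both tight: 0.5385 servings and 3.462 servings → $3.88.
avocado + spinach with both tight: 3.5 servings and 2.25 servings → $5.86.
So the least-cost plan costs $3.15.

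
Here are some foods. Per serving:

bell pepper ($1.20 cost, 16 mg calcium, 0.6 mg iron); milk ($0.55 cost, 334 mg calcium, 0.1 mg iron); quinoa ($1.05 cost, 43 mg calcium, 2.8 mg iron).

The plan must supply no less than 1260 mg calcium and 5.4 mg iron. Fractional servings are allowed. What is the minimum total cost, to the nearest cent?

With two linear requirements the optimum uses one or two foods; enumerate the corners.
bell pepper only: max(1260/16, 5.4/0.6) = 78.75 servings → $94.50.
milk only: max(1260/334, 5.4/0.1) = 54 servings → $29.70.
quinoa only: max(1260/43, 5.4/2.8) = 29.3 servings → $30.77.
bell pepper + milk with both tight: 8.439 servings and 3.368 servings → $11.98.
bell pepper + quinoa: the both-tight solution has a negative serving — not a feasible corner.
milk + quinoa with both tight: 3.54 servings and 1.802 servings → $3.84.
Cheapest feasible corner: $3.84.

$3.84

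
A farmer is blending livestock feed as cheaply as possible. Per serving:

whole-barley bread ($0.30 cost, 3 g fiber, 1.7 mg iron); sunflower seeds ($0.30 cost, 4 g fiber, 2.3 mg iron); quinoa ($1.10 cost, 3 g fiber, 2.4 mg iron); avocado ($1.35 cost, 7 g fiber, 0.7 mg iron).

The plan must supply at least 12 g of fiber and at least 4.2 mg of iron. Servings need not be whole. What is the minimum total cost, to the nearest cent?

Compare the cost at each extreme point of the feasible region.
whole-barley bread only: max(12/3, 4.2/1.7) = 4 servings → $1.20.
sunflower seeds only: max(12/4, 4.2/2.3) = 3 servings → $0.90.
quinoa only: max(12/3, 4.2/2.4) = 4 servings → $4.40.
avocado only: max(12/7, 4.2/0.7) = 6 servings → $8.10.
whole-barley bread + sunflower seeds: the both-tight solution has a negative serving — not a feasible corner.
whole-barley bread + quinoa: intersection lies outside the first quadrant.
whole-barley bread + avocado with both tight: 2.143 servings and 0.7959 servings → $1.72.
sunflower seeds + quinoa: the both-tight solution has a negative serving — not a feasible corner.
sunflower seeds + avocado with both tight: 1.579 servings and 0.812 servings → $1.57.
quinoa + avocado with both tight: 1.429 servings and 1.102 servings → $3.06.
The minimum over all feasible corners is $0.90.

$0.90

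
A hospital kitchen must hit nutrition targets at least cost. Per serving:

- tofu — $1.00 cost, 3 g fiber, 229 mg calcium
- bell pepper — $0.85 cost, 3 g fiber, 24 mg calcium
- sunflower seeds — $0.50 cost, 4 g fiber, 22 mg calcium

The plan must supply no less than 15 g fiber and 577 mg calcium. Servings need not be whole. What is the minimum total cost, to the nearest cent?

The cheapest plan sits at a corner of the feasible region — with two constraints it uses at most two foods.
tofu only: max(15/3, 577/229) = 5 servings → $5.00.
bell pepper only: max(15/3, 577/24) = 24.04 servings → $20.44.
sunflower seeds only: max(15/4, 577/22) = 26.23 servings → $13.11.
tofu + bell pepper with both tight: 2.229 servings and 2.771 servings → $4.58.
tofu + sunflower seeds with both tight: 2.327 servings and 2.005 servings → $3.33.
bell pepper + sunflower seeds: the both-tight solution has a negative serving — not a feasible corner.
So the least-cost plan costs $3.33.

$3.33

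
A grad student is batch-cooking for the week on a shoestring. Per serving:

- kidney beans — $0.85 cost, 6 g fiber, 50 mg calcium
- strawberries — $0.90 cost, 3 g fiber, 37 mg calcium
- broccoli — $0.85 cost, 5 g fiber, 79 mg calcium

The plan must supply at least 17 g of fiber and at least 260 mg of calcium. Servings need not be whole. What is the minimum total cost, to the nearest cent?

$2.86

With two linear requirements the optimum uses one or two foods; enumerate the corners.
kidney beans only: max(17/6, 260/50) = 5.2 servings → $4.42.
strawberries only: max(17/3, 260/37) = 7.027 servings → $6.32.
broccoli only: max(17/5, 260/79) = 3.4 servings → $2.89.
kidney beans + strawberries with both targets exact would need a negative amount; discard.
kidney beans + broccoli with both tight: 0.192 servings and 3.17 servings → $2.86.
strawberries + broccoli with both tight: 0.8269 servings and 2.904 servings → $3.21.
Cheapest feasible corner: $2.86.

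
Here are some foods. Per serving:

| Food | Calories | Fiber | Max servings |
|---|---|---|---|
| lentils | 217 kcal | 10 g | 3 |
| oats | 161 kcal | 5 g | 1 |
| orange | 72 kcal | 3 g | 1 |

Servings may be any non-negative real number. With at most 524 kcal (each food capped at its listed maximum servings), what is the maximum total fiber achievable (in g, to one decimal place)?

Fiber per kcal: lentils 0.04608, orange 0.04167, oats 0.03106.
Take 2.415 servings of lentils: uses 524 kcal, +24.1 g fiber (running total 24.1 g).
Filling greedily by fiber-per-kcal is optimal for one linear limit, giving 24.1 g.

24.1 g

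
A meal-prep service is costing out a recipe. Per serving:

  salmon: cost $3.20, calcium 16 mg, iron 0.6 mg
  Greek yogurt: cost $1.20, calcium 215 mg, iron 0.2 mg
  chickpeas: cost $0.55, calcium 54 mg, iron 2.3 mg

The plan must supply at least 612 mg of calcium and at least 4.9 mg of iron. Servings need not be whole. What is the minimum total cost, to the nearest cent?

$3.89

salmon only: max(612/16, 4.9/0.6) = 38.25 servings → $122.40.
Greek yogurt only: max(612/215, 4.9/0.2) = 24.5 servings → $29.40.
chickpeas only: max(612/54, 4.9/2.3) = 11.33 servings → $6.23.
salmon + Greek yogurt with both tight: 7.401 servings and 2.296 servings → $26.44.
salmon + chickpeas: the both-tight solution has a negative serving — not a feasible corner.
Greek yogurt + chickpeas with both tight: 2.363 servings and 1.925 servings → $3.89.
Cheapest feasible corner: $3.89.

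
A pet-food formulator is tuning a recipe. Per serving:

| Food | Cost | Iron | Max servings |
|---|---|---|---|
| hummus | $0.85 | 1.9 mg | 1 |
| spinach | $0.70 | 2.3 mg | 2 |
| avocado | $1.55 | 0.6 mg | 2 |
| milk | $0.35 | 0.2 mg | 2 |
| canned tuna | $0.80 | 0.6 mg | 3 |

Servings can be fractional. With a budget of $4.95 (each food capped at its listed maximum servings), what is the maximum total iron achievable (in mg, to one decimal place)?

8.5 mg

Iron per dollar: spinach 3.286, hummus 2.235, canned tuna 0.75, milk 0.5714, avocado 0.3871.
Take 2 servings of spinach: spends $1.40, +4.6 mg iron (running total 4.6 mg).
Take 1 serving of hummus: spends $0.85, +1.9 mg iron (running total 6.5 mg).
Take 3 servings of canned tuna: spends $2.40, +1.8 mg iron (running total 8.3 mg).
Take 0.8571 servings of milk: spends $0.30, +0.2 mg iron (running total 8.5 mg).
Filling greedily by iron-per-dollar is optimal for one linear limit, giving 8.5 mg.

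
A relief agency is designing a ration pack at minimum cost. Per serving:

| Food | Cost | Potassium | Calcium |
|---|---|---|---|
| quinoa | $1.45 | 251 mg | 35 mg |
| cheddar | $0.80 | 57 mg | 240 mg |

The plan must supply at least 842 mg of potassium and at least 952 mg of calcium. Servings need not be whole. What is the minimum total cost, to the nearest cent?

Check every corner: each single food scaled to meet both minima, and each pair solved so both constraints bind.
quinoa only: max(842/251, 952/35) = 27.2 servings → $39.44.
cheddar only: max(842/57, 952/240) = 14.77 servings → $11.82.
quinoa + cheddar with both tight: 2.538 servings and 3.597 servings → $6.56.
Cheapest feasible corner: $6.56.

$6.56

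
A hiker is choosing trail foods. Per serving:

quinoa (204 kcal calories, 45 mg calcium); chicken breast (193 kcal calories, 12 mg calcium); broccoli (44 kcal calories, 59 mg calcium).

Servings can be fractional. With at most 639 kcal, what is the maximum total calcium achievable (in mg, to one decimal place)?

856.8 mg

Calcium per kcal: broccoli 1.341, quinoa 0.2206, chicken breast 0.06218.
With no serving limits, spend the whole calories allowance on broccoli: 639 kcal / 44 kcal × 59 mg = 856.8 mg.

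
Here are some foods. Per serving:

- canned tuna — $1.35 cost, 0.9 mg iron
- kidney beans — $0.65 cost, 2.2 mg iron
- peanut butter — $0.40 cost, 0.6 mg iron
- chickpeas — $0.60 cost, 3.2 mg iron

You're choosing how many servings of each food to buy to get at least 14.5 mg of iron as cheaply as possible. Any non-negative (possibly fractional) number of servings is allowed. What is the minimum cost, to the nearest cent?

Cost per mg of iron: chickpeas $0.1875, kidney beans $0.2955, peanut butter $0.6667, canned tuna $1.5000.
With no serving limits, use only chickpeas: 14.5 mg / 3.2 mg = 4.531 servings × $0.60 = $2.72.

$2.72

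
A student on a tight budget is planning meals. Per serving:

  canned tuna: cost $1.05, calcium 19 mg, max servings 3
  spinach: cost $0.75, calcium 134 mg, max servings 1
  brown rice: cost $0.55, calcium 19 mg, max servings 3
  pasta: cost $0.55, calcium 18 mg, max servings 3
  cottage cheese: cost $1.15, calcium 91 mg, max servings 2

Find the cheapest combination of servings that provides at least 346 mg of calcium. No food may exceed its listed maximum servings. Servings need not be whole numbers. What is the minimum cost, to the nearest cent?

Cost per mg of calcium: spinach $0.0056, cottage cheese $0.0126, brown rice $0.0289, pasta $0.0306, canned tuna $0.0553.
Take 1 serving of spinach: +134.0 mg calcium for $0.75 (total $0.75, still need 212.0 mg).
Take 2 servings of cottage cheese: +182.0 mg calcium for $2.30 (total $3.05, still need 30.0 mg).
Take 1.579 servings of brown rice: +30.0 mg calcium for $0.87 (total $3.92, still need 0.0 mg).
Greedy by cheapest-per-mg is optimal for a single linear constraint, so the minimum cost is $3.92.

$3.92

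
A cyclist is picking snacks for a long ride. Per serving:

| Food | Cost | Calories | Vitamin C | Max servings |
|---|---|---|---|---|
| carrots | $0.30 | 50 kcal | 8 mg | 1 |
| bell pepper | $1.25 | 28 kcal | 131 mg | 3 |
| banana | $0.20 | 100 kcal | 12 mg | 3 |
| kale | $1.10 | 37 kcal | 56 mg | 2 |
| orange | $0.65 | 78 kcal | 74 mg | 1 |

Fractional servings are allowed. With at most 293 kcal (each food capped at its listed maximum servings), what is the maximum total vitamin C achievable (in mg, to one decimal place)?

587.8 mg

Vitamin C per kcal: bell pepper 4.679, kale 1.514, orange 0.9487, carrots 0.16, banana 0.12.
Take 3 servings of bell pepper: uses 84 kcal, +393.0 mg vitamin C (running total 393.0 mg).
Take 2 servings of kale: uses 74 kcal, +112.0 mg vitamin C (running total 505.0 mg).
Take 1 serving of orange: uses 78 kcal, +74.0 mg vitamin C (running total 579.0 mg).
Take 1 serving of carrots: uses 50 kcal, +8.0 mg vitamin C (running total 587.0 mg).
Take 0.07 servings of banana: uses 7 kcal, +0.8 mg vitamin C (running total 587.8 mg).
Greedy by best ratio exhausts the calories allowance optimally: 587.8 mg.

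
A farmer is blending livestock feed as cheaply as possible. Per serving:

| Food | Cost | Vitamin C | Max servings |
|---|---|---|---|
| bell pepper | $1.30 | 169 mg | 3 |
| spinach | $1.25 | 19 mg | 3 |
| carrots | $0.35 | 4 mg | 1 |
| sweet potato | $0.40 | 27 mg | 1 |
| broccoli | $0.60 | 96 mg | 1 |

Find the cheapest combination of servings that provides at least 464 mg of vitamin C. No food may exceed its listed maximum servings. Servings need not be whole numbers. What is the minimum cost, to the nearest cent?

$3.43

Cost per mg of vitamin C: broccoli $0.0063, bell pepper $0.0077, sweet potato $0.0148, spinach $0.0658, carrots $0.0875.
Take 1 serving of broccoli: +96.0 mg vitamin C for $0.60 (total $0.60, still need 368.0 mg).
Take 2.178 servings of bell pepper: +368.0 mg vitamin C for $2.83 (total $3.43, still need 0.0 mg).
Greedy by cheapest-per-mg is optimal for a single linear constraint, so the minimum cost is $3.43.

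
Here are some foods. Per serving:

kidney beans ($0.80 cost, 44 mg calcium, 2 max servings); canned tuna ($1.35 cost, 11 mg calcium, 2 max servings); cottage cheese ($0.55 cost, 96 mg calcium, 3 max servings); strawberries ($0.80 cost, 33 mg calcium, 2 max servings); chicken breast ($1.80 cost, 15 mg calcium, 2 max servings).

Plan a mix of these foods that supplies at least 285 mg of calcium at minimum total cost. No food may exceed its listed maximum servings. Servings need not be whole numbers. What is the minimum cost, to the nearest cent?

$1.63

Cost per mg of calcium: cottage cheese $0.0057, kidney beans $0.0182, strawberries $0.0242, chicken breast $0.1200, canned tuna $0.1227.
Take 2.969 servings of cottage cheese: +285.0 mg calcium for $1.63 (total $1.63, still need 0.0 mg).
Greedy by cheapest-per-mg is optimal for a single linear constraint, so the minimum cost is $1.63.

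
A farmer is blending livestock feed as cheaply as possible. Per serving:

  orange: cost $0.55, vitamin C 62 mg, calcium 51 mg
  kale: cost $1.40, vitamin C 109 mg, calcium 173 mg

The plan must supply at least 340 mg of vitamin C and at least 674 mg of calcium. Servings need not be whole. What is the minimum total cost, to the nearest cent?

For a min-cost LP with two ≥-constraints, a basic feasible solution has at most two positive variables.
orange only: max(340/62, 674/51) = 13.22 servings → $7.27.
kale only: max(340/109, 674/173) = 3.896 servings → $5.45.
orange + kale: the both-tight solution has a negative serving — not a feasible corner.
Cheapest feasible corner: $5.45.

$5.45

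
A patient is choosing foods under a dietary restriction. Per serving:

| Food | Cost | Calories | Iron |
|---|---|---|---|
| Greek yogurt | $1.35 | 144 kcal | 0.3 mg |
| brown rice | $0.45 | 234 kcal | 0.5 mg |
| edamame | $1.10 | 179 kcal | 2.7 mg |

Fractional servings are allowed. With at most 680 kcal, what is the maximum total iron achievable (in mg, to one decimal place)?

Iron per kcal: edamame 0.01508, brown rice 0.002137, Greek yogurt 0.002083.
With no serving limits, spend the whole calories allowance on edamame: 680 kcal / 179 kcal × 2.7 mg = 10.3 mg.

10.3 mg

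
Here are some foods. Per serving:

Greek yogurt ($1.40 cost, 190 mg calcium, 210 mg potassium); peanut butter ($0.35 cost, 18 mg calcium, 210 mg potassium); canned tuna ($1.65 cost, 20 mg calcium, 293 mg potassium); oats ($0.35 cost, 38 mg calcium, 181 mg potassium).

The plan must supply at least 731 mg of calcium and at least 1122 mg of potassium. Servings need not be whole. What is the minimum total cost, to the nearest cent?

With two linear requirements the optimum uses one or two foods; enumerate the corners.
Greek yogurt only: max(731/190, 1122/210) = 5.343 servings → $7.48.
peanut butter only: max(731/18, 1122/210) = 40.61 servings → $14.21.
canned tuna only: max(731/20, 1122/293) = 36.55 servings → $60.31.
oats only: max(731/38, 1122/181) = 19.24 servings → $6.73.
Greek yogurt + peanut butter with both tight: 3.691 servings and 1.652 servings → $5.75.
Greek yogurt + canned tuna with both tight: 3.725 servings and 1.159 servings → $7.13.
Greek yogurt + oats with both tight: 3.395 servings and 2.259 servings → $5.54.
peanut butter + canned tuna: the both-tight solution has a negative serving — not a feasible corner.
peanut butter + oats: the both-tight solution has a negative serving — not a feasible corner.
canned tuna + oats with both targets exact would need a negative amount; discard.
The minimum over all feasible corners is $5.54.

$5.54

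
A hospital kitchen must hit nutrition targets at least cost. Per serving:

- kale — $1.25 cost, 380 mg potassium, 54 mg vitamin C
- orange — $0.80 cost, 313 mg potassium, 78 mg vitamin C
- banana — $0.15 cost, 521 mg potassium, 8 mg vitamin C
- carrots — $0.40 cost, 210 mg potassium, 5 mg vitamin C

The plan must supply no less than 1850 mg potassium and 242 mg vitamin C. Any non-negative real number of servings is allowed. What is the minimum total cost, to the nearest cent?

$2.60

kale only: max(1850/380, 242/54) = 4.868 servings → $6.09.
orange only: max(1850/313, 242/78) = 5.911 servings → $4.73.
banana only: max(1850/521, 242/8) = 30.25 servings → $4.54.
carrots only: max(1850/210, 242/5) = 48.4 servings → $19.36.
kale + orange: the both-tight solution has a negative serving — not a feasible corner.
kale + banana with both tight: 4.435 servings and 0.3164 servings → $5.59.
kale + carrots with both tight: 4.404 servings and 0.8411 servings → $5.84.
orange + banana with both tight: 2.918 servings and 1.798 servings → $2.60.
orange + carrots with both tight: 2.806 servings and 4.627 servings → $4.10.
banana + carrots: the both-tight solution has a negative serving — not a feasible corner.
Cheapest feasible corner: $2.60.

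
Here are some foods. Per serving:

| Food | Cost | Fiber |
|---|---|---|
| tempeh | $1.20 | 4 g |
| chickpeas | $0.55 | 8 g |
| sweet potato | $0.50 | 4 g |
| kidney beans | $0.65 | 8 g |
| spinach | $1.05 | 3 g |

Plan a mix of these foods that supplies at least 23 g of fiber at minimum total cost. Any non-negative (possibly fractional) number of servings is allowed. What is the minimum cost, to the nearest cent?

$1.58

Cost per g of fiber: chickpeas $0.0688, kidney beans $0.0813, sweet potato $0.1250, tempeh $0.3000, spinach $0.3500.
With no serving limits, use only chickpeas: 23 g / 8 g = 2.875 servings × $0.55 = $1.58.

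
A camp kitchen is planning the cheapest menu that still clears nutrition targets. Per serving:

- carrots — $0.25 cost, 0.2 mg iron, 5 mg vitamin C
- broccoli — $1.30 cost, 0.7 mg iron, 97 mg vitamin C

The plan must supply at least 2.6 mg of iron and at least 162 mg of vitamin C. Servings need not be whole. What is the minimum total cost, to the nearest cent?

An LP optimum is at a vertex; with two nutrient constraints at most two foods are used. Check each candidate.
carrots only: max(2.6/0.2, 162/5) = 32.4 servings → $8.10.
broccoli only: max(2.6/0.7, 162/97) = 3.714 servings → $4.83.
carrots + broccoli with both tight: 8.73 servings and 1.22 servings → $3.77.
The minimum over all feasible corners is $3.77.

$3.77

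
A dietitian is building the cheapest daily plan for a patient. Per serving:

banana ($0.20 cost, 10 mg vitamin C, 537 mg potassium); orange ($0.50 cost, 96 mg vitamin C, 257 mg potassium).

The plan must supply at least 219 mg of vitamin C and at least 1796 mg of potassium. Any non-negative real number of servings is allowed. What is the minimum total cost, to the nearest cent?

$1.49

Check every corner: each single food scaled to meet both minima, and each pair solved so both constraints bind.
banana only: max(219/10, 1796/537) = 21.9 servings → $4.38.
orange only: max(219/96, 1796/257) = 6.988 servings → $3.49.
banana + orange with both tight: 2.371 servings and 2.034 servings → $1.49.
So the least-cost plan costs $1.49.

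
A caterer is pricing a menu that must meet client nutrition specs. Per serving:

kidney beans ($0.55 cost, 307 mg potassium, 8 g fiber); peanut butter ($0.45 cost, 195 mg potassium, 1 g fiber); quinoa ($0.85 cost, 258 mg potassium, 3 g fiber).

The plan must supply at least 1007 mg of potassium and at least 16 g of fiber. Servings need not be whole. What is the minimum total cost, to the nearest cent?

The cheapest plan sits at a corner of the feasible region — with two constraints it uses at most two foods.
kidney beans only: max(1007/307, 16/8) = 3.28 servings → $1.80.
peanut butter only: max(1007/195, 16/1) = 16 servings → $7.20.
quinoa only: max(1007/258, 16/3) = 5.333 servings → $4.53.
kidney beans + peanut butter with both tight: 1.686 servings and 2.509 servings → $2.06.
kidney beans + quinoa with both tight: 0.9685 servings and 2.751 servings → $2.87.
peanut butter + quinoa: the both-tight solution has a negative serving — not a feasible corner.
Cheapest feasible corner: $1.80.

$1.80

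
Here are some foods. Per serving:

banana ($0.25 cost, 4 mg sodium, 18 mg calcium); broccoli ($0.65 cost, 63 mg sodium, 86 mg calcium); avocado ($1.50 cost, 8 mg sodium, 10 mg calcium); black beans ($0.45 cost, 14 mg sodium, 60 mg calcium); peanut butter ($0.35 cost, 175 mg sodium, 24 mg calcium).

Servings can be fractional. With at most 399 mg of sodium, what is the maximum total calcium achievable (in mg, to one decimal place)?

1795.5 mg

Calcium per mg sodium: banana 4.5, black beans 4.286, broccoli 1.365, avocado 1.25, peanut butter 0.1371.
With no serving limits, spend the whole sodium allowance on banana: 399 mg / 4 mg × 18 mg = 1795.5 mg.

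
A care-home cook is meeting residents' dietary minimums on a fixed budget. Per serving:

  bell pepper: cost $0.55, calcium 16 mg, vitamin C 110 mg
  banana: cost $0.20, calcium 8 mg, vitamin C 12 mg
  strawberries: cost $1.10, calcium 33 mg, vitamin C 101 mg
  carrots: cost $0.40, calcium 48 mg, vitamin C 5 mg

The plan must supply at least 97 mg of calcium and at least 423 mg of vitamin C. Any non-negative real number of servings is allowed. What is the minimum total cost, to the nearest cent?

$2.40

This is a tiny linear program; its minimum lies at a vertex of the feasible set. List the vertices and price them.
bell pepper only: max(97/16, 423/110) = 6.062 servings → $3.33.
banana only: max(97/8, 423/12) = 35.25 servings → $7.05.
strawberries only: max(97/33, 423/101) = 4.188 servings → $4.61.
carrots only: max(97/48, 423/5) = 84.6 servings → $33.84.
bell pepper + banana with both tight: 3.227 servings and 5.672 servings → $2.91.
bell pepper + strawberries with both tight: 2.067 servings and 1.937 servings → $3.27.
bell pepper + carrots with both tight: 3.811 servings and 0.7504 servings → $2.40.
banana + strawberries: intersection lies outside the first quadrant.
banana + carrots with both targets exact would need a negative amount; discard.
strawberries + carrots: intersection lies outside the first quadrant.
So the least-cost plan costs $2.40.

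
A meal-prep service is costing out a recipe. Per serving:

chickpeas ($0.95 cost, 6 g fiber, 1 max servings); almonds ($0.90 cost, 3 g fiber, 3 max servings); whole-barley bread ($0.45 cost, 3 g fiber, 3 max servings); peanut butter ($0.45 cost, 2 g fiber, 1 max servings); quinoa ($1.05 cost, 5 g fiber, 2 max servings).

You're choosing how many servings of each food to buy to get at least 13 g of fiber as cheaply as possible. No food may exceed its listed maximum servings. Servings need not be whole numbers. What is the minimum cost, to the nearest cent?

$1.98

Cost per g of fiber: whole-barley bread $0.1500, chickpeas $0.1583, quinoa $0.2100, peanut butter $0.2250, almonds $0.3000.
Take 3 servings of whole-barley bread: +9.0 g fiber for $1.35 (total $1.35, still need 4.0 g).
Take 0.6667 servings of chickpeas: +4.0 g fiber for $0.63 (total $1.98, still need 0.0 g).
Greedy by cheapest-per-g is optimal for a single linear constraint, so the minimum cost is $1.98.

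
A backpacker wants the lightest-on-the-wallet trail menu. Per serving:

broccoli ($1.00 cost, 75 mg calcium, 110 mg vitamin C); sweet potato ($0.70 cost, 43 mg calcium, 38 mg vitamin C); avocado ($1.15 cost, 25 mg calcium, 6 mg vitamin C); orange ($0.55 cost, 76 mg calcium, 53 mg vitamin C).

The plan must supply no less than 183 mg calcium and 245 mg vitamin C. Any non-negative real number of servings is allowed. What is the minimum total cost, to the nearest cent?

Check every corner: each single food scaled to meet both minima, and each pair solved so both constraints bind.
broccoli only: max(183/75, 245/110) = 2.44 servings → $2.44.
sweet potato only: max(183/43, 245/38) = 6.447 servings → $4.51.
avocado only: max(183/25, 245/6) = 40.83 servings → $46.96.
orange only: max(183/76, 245/53) = 4.623 servings → $2.54.
broccoli + sweet potato with both tight: 1.905 servings and 0.9335 servings → $2.56.
broccoli + avocado with both tight: 2.186 servings and 0.763 servings → $3.06.
broccoli + orange with both tight: 2.034 servings and 0.4002 servings → $2.25.
sweet potato + avocado: intersection lies outside the first quadrant.
sweet potato + orange: intersection lies outside the first quadrant.
avocado + orange: intersection lies outside the first quadrant.
The minimum over all feasible corners is $2.25.

$2.25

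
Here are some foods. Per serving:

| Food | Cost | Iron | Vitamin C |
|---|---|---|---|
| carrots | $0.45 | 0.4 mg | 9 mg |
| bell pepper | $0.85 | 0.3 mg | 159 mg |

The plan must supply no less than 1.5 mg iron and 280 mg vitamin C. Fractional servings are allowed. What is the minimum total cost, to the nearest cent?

$2.52

An LP optimum is at a vertex; with two nutrient constraints at most two foods are used. Check each candidate.
carrots only: max(1.5/0.4, 280/9) = 31.11 servings → $14.00.
bell pepper only: max(1.5/0.3, 280/159) = 5 servings → $4.25.
carrots + bell pepper with both tight: 2.537 servings and 1.617 servings → $2.52.
The minimum over all feasible corners is $2.52.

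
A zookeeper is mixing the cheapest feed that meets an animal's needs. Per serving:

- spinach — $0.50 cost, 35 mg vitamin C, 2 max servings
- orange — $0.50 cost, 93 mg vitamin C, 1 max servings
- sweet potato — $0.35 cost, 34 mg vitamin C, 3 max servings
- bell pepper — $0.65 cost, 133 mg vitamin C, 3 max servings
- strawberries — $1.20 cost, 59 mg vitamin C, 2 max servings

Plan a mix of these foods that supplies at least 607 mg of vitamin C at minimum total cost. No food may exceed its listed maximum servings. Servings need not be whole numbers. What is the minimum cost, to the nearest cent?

Cost per mg of vitamin C: bell pepper $0.0049, orange $0.0054, sweet potato $0.0103, spinach $0.0143, strawberries $0.0203.
Take 3 servings of bell pepper: +399.0 mg vitamin C for $1.95 (total $1.95, still need 208.0 mg).
Take 1 serving of orange: +93.0 mg vitamin C for $0.50 (total $2.45, still need 115.0 mg).
Take 3 servings of sweet potato: +102.0 mg vitamin C for $1.05 (total $3.50, still need 13.0 mg).
Take 0.3714 servings of spinach: +13.0 mg vitamin C for $0.19 (total $3.69, still need 0.0 mg).
Filling from the cheapest source first is optimal under one linear minimum: $3.69.

$3.69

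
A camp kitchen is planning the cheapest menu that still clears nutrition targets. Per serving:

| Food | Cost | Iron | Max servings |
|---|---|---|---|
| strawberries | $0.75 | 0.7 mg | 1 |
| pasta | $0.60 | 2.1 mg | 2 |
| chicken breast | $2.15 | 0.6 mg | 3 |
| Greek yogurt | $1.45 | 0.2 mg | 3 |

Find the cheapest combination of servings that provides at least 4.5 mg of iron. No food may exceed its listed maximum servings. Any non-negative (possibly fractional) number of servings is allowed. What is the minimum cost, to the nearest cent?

$1.52

Cost per mg of iron: pasta $0.2857, strawberries $1.0714, chicken breast $3.5833, Greek yogurt $7.2500.
Take 2 servings of pasta: +4.2 mg iron for $1.20 (total $1.20, still need 0.3 mg).
Take 0.4286 servings of strawberries: +0.3 mg iron for $0.32 (total $1.52, still need 0.0 mg).
Greedy by cheapest-per-mg is optimal for a single linear constraint, so the minimum cost is $1.52.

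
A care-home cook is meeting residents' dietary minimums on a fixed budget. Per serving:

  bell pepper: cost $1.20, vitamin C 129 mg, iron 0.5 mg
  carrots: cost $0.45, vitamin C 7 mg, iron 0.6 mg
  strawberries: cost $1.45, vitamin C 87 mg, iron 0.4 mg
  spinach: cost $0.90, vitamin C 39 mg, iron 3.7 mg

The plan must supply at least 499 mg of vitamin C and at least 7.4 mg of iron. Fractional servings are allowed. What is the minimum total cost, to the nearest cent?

$5.47

At the optimum either one food covers both requirements or two foods hit both targets exactly; no other combination can be cheaper.
bell pepper only: max(499/129, 7.4/0.5) = 14.8 servings → $17.76.
carrots only: max(499/7, 7.4/0.6) = 71.29 servings → $32.08.
strawberries only: max(499/87, 7.4/0.4) = 18.5 servings → $26.82.
spinach only: max(499/39, 7.4/3.7) = 12.79 servings → $11.52.
bell pepper + carrots with both tight: 3.35 servings and 9.541 servings → $8.31.
bell pepper + strawberries: intersection lies outside the first quadrant.
bell pepper + spinach with both tight: 3.403 servings and 1.54 servings → $5.47.
carrots + strawberries with both tight: 8.992 servings and 5.012 servings → $11.31.
carrots + spinach: the both-tight solution has a negative serving — not a feasible corner.
strawberries + spinach with both tight: 5.086 servings and 1.45 servings → $8.68.
So the least-cost plan costs $5.47.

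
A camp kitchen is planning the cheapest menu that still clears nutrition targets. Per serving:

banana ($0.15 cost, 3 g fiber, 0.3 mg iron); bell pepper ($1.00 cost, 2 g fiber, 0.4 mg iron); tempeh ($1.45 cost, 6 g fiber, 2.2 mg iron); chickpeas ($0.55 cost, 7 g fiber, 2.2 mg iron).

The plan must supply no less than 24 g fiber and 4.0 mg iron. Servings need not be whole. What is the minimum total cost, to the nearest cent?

For a min-cost LP with two ≥-constraints, a basic feasible solution has at most two positive variables.
banana only: max(24/3, 4.0/0.3) = 13.33 servings → $2.00.
bell pepper only: max(24/2, 4.0/0.4) = 12 servings → $12.00.
tempeh only: max(24/6, 4.0/2.2) = 4 servings → $5.80.
chickpeas only: max(24/7, 4.0/2.2) = 3.429 servings → $1.89.
banana + bell pepper with both tight: 2.667 servings and 8 servings → $8.40.
banana + tempeh with both tight: 6 servings and 1 serving → $2.35.
banana + chickpeas with both tight: 5.511 servings and 1.067 servings → $1.41.
bell pepper + tempeh: intersection lies outside the first quadrant.
bell pepper + chickpeas: the both-tight solution has a negative serving — not a feasible corner.
tempeh + chickpeas: intersection lies outside the first quadrant.
So the least-cost plan costs $1.41.

$1.41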